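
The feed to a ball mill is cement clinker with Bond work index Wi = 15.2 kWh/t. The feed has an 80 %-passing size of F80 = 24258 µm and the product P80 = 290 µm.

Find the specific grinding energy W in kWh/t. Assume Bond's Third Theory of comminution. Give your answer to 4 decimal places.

Bond:  W = 10 Wi (1/√P − 1/√F)
1/√290 = 0.058722;  1/√24258 = 0.006421
W = 10·15.2·(0.058722 − 0.006421) = 7.9498 kWh/t

W = 7.9498 kWh/t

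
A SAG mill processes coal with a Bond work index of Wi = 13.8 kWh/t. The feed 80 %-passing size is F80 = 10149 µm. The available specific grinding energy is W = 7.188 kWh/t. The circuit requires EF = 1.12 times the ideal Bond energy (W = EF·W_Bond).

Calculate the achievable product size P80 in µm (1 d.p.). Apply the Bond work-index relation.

W = 10 Wi / √P80 − 10 Wi / √F80
W_Bond = W / EF = 7.188 / 1.12 = 6.4179 kWh/t
P80^-0.5 = F80^-0.5 + W_Bond/(10 Wi)
  = 6.4179/(10·13.8) + 1/√10149 = 0.046506 + 0.009926 = 0.056433
P80 = (1/0.056433)² = 17.7203² = 314.01 µm

P80 = 314.0 µm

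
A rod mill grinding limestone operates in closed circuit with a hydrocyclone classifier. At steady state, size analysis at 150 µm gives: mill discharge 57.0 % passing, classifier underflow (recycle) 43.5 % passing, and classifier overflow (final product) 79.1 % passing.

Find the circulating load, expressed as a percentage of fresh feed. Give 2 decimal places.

CL = 163.70 %

Mass balance on the −150 µm fraction:
d + r·d = r·u + o → r(d−u) = o−d
r = (79.1 − 57.0)/(57.0 − 43.5) = 22.1/13.5 = 1.6370
CL = 100·r = 163.70 %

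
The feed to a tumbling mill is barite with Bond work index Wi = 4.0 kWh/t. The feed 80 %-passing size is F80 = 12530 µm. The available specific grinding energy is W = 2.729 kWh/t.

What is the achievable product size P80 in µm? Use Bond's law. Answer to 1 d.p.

P80 = 168.0 µm

W_Bond = 10·Wi·(1/√P₈₀ − 1/√F₈₀)
P80^-0.5 = F80^-0.5 + W/(10 Wi)
  = 2.7290/(10·4.0) + 1/√12530 = 0.068225 + 0.008934 = 0.077159
P80 = (1/0.077159)² = 12.9603² = 167.97 µm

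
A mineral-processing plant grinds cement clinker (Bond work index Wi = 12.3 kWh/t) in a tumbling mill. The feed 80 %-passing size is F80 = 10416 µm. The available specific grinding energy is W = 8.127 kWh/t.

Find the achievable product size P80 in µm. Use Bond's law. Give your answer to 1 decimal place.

Bond:  W = 10 Wi (1/√P − 1/√F)
⇒ 1/√P80 = W/(10 Wi) + 1/√F80
  = 8.1270/(10·12.3) + 1/√10416 = 0.066073 + 0.009798 = 0.075871
P80 = (1/0.075871)² = 13.1802² = 173.72 µm

P80 = 173.7 µm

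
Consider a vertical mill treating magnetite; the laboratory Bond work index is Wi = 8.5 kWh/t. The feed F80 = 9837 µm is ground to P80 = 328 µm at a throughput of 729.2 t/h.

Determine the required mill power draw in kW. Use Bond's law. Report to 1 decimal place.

P = 2797.4 kW

Bond:  W = 10 Wi (1/√P − 1/√F)
W = 10·8.5·(1/√328 − 1/√9837) = 10·8.5·(0.045133) = 3.8363 kWh/t
P_mill = W·ṁ = 3.8363·729.2 = 2797.4 kW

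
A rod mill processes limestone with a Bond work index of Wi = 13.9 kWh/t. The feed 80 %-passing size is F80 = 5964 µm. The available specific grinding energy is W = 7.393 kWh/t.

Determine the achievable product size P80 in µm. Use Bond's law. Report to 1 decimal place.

W = 10 Wi (P80^-0.5 − F80^-0.5)
⇒ 1/√P80 = W/(10 Wi) + 1/√F80
  = 7.3930/(10·13.9) + 1/√5964 = 0.053187 + 0.012949 = 0.066136
P80 = (1/0.066136)² = 15.1204² = 228.63 µm

P80 = 228.6 µm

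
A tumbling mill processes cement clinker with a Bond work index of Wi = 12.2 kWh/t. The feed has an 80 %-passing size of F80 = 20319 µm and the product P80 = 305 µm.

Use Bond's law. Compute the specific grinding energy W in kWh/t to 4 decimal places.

W = 6.1298 kWh/t

W = 10 Wi (P80^-0.5 − F80^-0.5)
1/√305 = 0.057260;  1/√20319 = 0.007015
W = 10·12.2·(0.057260 − 0.007015) = 6.1298 kWh/t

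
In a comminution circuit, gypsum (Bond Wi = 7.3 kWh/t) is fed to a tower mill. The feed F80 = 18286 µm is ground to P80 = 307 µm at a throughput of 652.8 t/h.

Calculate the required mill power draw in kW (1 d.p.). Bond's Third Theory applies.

W_Bond = 10·Wi·(1/√P₈₀ − 1/√F₈₀)
W = 10·7.3·(1/√307 − 1/√18286) = 10·7.3·(0.049678) = 3.6265 kWh/t
Power = W × throughput = 3.6265 kWh/t × 652.8 t/h = 2367.4 kW

P = 2367.4 kW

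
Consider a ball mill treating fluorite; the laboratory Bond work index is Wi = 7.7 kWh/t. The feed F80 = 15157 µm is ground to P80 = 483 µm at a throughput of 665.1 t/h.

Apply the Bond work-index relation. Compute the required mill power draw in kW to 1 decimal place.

W = 10·Wi·(P80^(-½) − F80^(-½))
W = 10·7.7·(1/√483 − 1/√15157) = 10·7.7·(0.037379) = 2.8782 kWh/t
Mill draw = 2.8782 × 665.1 = 1914.3 kW

P = 1914.3 kW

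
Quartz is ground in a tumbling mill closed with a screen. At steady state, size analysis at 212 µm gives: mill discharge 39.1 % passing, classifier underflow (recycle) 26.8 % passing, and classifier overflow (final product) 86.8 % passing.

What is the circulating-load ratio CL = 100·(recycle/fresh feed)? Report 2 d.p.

Balance %-passing 212 µm (r = R/F):
(1+r)d = ru + o → r = (o−d)/(d−u)
r = (86.8 − 39.1)/(39.1 − 26.8) = 47.7/12.3 = 3.8780
CL = 100·r = 387.80 %

CL = 387.80 %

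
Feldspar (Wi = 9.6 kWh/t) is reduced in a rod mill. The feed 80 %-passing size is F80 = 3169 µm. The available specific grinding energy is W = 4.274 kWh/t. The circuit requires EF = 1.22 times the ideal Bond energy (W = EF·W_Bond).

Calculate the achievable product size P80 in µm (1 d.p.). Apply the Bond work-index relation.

Bond:  W = 10 Wi (1/√P − 1/√F)
W_Bond = W / EF = 4.274 / 1.22 = 3.5033 kWh/t
P80^-0.5 = F80^-0.5 + W_Bond/(10 Wi)
  = 3.5033/(10·9.6) + 1/√3169 = 0.036492 + 0.017764 = 0.054256
P80 = (1/0.054256)² = 18.4310² = 339.70 µm

P80 = 339.7 µm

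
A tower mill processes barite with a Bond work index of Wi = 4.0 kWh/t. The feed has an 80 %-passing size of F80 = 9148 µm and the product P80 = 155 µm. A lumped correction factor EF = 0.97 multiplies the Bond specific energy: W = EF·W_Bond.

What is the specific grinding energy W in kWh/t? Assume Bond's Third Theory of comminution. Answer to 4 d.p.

W = 10 Wi (1/√P80 − 1/√F80)  [Bond]
1/√155 = 0.080322;  1/√9148 = 0.010455
W = 10·4.0·(0.080322 − 0.010455) = 2.7947 kWh/t
Apply correction: 2.7947 × 0.97 = 2.7108 kWh/t

W = 2.7108 kWh/t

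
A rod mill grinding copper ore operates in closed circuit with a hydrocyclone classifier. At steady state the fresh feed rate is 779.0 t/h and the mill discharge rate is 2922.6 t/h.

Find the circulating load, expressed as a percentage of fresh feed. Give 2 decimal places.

CL = 275.17 %

Steady state: M = F + R.
R = M − F = 2922.6 − 779.0 = 2143.6 t/h
CL = 100·R/F = 100·2143.6/779.0 = 275.17 %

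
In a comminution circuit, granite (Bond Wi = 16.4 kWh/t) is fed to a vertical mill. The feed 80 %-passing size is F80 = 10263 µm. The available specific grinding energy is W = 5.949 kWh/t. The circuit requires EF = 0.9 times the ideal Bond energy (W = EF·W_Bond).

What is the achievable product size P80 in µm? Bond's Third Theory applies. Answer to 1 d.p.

P80 = 397.2 µm

W = 10·Wi·[P80^(−½) − F80^(−½)]
W_Bond = W / EF = 5.949 / 0.9 = 6.6100 kWh/t
P80^-0.5 = F80^-0.5 + W_Bond/(10 Wi)
  = 6.6100/(10·16.4) + 1/√10263 = 0.040305 + 0.009871 = 0.050176
P80 = (1/0.050176)² = 19.9299² = 397.20 µm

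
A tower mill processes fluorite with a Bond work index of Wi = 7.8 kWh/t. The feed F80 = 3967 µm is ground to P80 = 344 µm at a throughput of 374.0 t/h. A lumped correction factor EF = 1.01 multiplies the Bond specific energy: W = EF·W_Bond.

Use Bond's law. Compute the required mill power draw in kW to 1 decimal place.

P = 1120.8 kW

W = 10 Wi (1/√P80 − 1/√F80)  [Bond]
W = 10·7.8·(1/√344 − 1/√3967) = 10·7.8·(0.038039) = 2.9671 kWh/t
Corrected W = EF·W_Bond = 1.01·2.9671 = 2.9967 kWh/t
P_mill = W·ṁ = 2.9967·374.0 = 1120.8 kW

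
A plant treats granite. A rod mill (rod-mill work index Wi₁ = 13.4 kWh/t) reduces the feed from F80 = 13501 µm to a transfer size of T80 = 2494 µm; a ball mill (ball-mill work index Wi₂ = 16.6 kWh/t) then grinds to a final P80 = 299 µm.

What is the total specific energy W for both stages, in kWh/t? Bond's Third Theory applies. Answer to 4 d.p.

W = 10 Wi / √P80 − 10 Wi / √F80
Stage 1 (13501→2494 µm, Wi₁=13.4): W₁ = 10·13.4·(0.020024 − 0.008606) = 1.5300 kWh/t
Stage 2 (2494→299 µm, Wi₂=16.6): W₂ = 10·16.6·(0.057831 − 0.020024) = 6.2760 kWh/t
W = W₁ + W₂ = 1.5300 + 6.2760 = 7.8060 kWh/t

W = 7.8060 kWh/t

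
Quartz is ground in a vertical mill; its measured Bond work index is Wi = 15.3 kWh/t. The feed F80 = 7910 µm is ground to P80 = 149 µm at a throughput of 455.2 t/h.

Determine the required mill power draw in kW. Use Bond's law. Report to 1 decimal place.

W = 10 Wi (1/√P80 − 1/√F80)  [Bond]
W = 10·15.3·(1/√149 − 1/√7910) = 10·15.3·(0.070679) = 10.8140 kWh/t
Mill draw = 10.8140 × 455.2 = 4922.5 kW

P = 4922.5 kW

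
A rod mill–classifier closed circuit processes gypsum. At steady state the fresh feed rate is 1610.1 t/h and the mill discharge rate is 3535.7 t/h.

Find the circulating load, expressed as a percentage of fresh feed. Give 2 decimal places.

CL = 119.60 %

M = F + R at steady state, so:
R = M − F = 3535.7 − 1610.1 = 1925.6 t/h
CL = 100·R/F = 100·1925.6/1610.1 = 119.60 %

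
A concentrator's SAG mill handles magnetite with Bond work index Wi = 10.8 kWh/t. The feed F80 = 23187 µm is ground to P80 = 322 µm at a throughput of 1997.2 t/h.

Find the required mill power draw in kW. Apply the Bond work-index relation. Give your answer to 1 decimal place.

P = 10603.8 kW

Bond:  W = 10 Wi (1/√P − 1/√F)
W = 10·10.8·(1/√322 − 1/√23187) = 10·10.8·(0.049161) = 5.3094 kWh/t
Power = W × throughput = 5.3094 kWh/t × 1997.2 t/h = 10603.8 kW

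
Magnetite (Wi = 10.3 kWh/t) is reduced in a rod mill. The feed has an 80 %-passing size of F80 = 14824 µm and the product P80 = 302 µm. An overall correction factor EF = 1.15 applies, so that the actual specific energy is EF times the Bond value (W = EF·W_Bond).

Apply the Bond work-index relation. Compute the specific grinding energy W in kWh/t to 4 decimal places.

W = 10·Wi·(P80^(-½) − F80^(-½))
1/√302 = 0.057544;  1/√14824 = 0.008213
W = 10·10.3·(0.057544 − 0.008213) = 5.0810 kWh/t
Corrected W = EF·W_Bond = 1.15·5.0810 = 5.8432 kWh/t

W = 5.8432 kWh/t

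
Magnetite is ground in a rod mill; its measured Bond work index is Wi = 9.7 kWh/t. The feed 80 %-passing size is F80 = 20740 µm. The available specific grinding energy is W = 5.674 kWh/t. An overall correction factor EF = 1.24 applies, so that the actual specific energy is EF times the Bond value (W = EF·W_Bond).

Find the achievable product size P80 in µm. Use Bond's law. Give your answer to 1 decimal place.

P80 = 341.5 µm

W = 10·Wi·[P80^(−½) − F80^(−½)]
W_Bond = W / EF = 5.674 / 1.24 = 4.5758 kWh/t
P80^-0.5 = F80^-0.5 + W_Bond/(10 Wi)
  = 4.5758/(10·9.7) + 1/√20740 = 0.047173 + 0.006944 = 0.054117
P80 = (1/0.054117)² = 18.4785² = 341.45 µm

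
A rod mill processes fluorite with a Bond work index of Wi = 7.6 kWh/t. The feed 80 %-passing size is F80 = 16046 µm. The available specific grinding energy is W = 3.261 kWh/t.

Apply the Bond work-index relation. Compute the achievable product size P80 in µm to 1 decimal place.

P80 = 387.5 µm

W = 10 Wi (1/√P80 − 1/√F80)  [Bond]
P80^(−½) = W/(10 Wi) + F80^(−½)
  = 3.2610/(10·7.6) + 1/√16046 = 0.042908 + 0.007894 = 0.050802
P80 = (1/0.050802)² = 19.6842² = 387.47 µm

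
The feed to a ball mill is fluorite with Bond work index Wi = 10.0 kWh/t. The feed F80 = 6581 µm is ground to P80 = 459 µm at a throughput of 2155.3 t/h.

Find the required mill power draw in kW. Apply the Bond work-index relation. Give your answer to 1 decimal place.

W = 10 Wi (1/√P80 − 1/√F80)  [Bond]
W = 10·10.0·(1/√459 − 1/√6581) = 10·10.0·(0.034349) = 3.4349 kWh/t
Mill draw = 3.4349 × 2155.3 = 7403.3 kW

P = 7403.3 kW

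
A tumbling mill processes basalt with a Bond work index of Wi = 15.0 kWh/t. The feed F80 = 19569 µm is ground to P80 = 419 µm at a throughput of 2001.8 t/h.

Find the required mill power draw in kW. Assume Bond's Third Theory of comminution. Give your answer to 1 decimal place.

W_Bond = 10·Wi·(1/√P₈₀ − 1/√F₈₀)
W = 10·15.0·(1/√419 − 1/√19569) = 10·15.0·(0.041705) = 6.2557 kWh/t
P = W·T = 6.2557·2001.8 = 12522.7 kW

P = 12522.7 kW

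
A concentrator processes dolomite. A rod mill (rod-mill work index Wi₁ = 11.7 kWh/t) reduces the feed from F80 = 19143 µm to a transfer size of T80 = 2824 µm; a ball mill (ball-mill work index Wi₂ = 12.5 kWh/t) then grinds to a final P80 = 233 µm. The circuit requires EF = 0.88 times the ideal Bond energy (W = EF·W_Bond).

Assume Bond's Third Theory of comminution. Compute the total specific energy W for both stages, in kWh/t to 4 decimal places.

W = 6.3297 kWh/t

W = 10 Wi (P80^-0.5 − F80^-0.5)
Stage 1 (19143→2824 µm, Wi₁=11.7): W₁ = 10·11.7·(0.018818 − 0.007228) = 1.3560 kWh/t
Stage 2 (2824→233 µm, Wi₂=12.5): W₂ = 10·12.5·(0.065512 − 0.018818) = 5.8368 kWh/t
W = W₁ + W₂ = 1.3560 + 5.8368 = 7.1928 kWh/t
W_actual = 0.88 × 7.1928 = 6.3297 kWh/t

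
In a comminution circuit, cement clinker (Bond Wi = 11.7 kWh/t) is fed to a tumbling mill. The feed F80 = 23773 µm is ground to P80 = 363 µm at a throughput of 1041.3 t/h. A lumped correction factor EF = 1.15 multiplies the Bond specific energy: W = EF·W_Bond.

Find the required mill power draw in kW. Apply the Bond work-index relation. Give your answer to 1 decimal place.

W = 10 Wi (1/√P80 − 1/√F80)  [Bond]
W = 10·11.7·(1/√363 − 1/√23773) = 10·11.7·(0.046001) = 5.3821 kWh/t
W_actual = 1.15 × 5.3821 = 6.1894 kWh/t
P = W·T = 6.1894·1041.3 = 6445.0 kW

P = 6445.0 kW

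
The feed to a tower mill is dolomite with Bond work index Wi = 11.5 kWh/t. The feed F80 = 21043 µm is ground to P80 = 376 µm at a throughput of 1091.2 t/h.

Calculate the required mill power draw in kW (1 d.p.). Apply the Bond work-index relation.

W = 10·Wi·[P80^(−½) − F80^(−½)]
W = 10·11.5·(1/√376 − 1/√21043) = 10·11.5·(0.044677) = 5.1379 kWh/t
P = W·T = 5.1379·1091.2 = 5606.5 kW

P = 5606.5 kW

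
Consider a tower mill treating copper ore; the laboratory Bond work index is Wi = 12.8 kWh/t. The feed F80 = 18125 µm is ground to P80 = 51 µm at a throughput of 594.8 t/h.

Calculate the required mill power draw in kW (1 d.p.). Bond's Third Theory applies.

P = 10095.4 kW

W = 10 Wi / √P80 − 10 Wi / √F80
W = 10·12.8·(1/√51 − 1/√18125) = 10·12.8·(0.132600) = 16.9728 kWh/t
P = W·T = 16.9728·594.8 = 10095.4 kW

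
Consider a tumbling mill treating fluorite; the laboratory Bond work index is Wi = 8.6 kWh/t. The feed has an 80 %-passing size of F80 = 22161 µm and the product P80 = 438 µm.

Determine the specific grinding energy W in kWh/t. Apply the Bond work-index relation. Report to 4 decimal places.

W = 3.5315 kWh/t

Bond:  W = 10 Wi (1/√P − 1/√F)
1/√438 = 0.047782;  1/√22161 = 0.006717
W = 10·8.6·(0.047782 − 0.006717) = 3.5315 kWh/t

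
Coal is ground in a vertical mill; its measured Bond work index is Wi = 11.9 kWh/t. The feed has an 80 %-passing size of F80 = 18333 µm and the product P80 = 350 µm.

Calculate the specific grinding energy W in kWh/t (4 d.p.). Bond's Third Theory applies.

W = 5.4819 kWh/t

W = 10 Wi (1/√P80 − 1/√F80)  [Bond]
1/√350 = 0.053452;  1/√18333 = 0.007386
W = 10·11.9·(0.053452 − 0.007386) = 5.4819 kWh/t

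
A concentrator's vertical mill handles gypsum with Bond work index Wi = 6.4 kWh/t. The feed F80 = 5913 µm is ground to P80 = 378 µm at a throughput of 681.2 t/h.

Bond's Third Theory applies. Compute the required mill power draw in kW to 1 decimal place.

P = 1675.4 kW

Bond: W = 10·Wi·(1/√P80 − 1/√F80)
W = 10·6.4·(1/√378 − 1/√5913) = 10·6.4·(0.038430) = 2.4595 kWh/t
Power = W × throughput = 2.4595 kWh/t × 681.2 t/h = 1675.4 kW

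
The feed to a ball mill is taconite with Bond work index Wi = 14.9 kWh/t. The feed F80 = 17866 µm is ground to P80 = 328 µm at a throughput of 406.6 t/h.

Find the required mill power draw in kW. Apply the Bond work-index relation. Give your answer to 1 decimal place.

P = 2891.9 kW

W = 10 Wi (P80^-0.5 − F80^-0.5)
W = 10·14.9·(1/√328 − 1/√17866) = 10·14.9·(0.047734) = 7.1124 kWh/t
P_mill = W·ṁ = 7.1124·406.6 = 2891.9 kW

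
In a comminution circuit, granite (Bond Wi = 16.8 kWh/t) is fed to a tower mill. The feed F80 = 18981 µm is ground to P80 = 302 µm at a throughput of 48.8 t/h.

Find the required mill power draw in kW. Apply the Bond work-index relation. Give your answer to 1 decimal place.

W_Bond = 10·Wi·(1/√P₈₀ − 1/√F₈₀)
W = 10·16.8·(1/√302 − 1/√18981) = 10·16.8·(0.050285) = 8.4479 kWh/t
Power = W × throughput = 8.4479 kWh/t × 48.8 t/h = 412.3 kW

P = 412.3 kW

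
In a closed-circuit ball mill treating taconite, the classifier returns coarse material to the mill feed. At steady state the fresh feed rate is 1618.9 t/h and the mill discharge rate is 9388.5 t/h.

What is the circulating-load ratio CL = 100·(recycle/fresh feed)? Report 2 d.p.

CL = 479.93 %

Mill node: discharge = fresh + recycle.
R = M − F = 9388.5 − 1618.9 = 7769.6 t/h
CL = 100·R/F = 100·7769.6/1618.9 = 479.93 %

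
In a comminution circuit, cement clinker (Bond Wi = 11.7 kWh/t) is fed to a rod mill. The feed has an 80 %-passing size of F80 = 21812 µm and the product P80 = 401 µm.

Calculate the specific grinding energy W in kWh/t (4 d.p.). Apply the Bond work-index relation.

W = 10·Wi·[P80^(−½) − F80^(−½)]
1/√401 = 0.049938;  1/√21812 = 0.006771
W = 10·11.7·(0.049938 − 0.006771) = 5.0505 kWh/t

W = 5.0505 kWh/t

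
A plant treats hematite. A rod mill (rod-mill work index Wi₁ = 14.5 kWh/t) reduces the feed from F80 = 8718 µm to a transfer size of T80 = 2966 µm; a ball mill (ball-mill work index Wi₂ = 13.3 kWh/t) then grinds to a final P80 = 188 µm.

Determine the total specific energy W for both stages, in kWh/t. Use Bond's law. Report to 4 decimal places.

W_Bond = 10·Wi·(1/√P₈₀ − 1/√F₈₀)
Stage 1 (8718→2966 µm, Wi₁=14.5): W₁ = 10·14.5·(0.018362 − 0.010710) = 1.1095 kWh/t
Stage 2 (2966→188 µm, Wi₂=13.3): W₂ = 10·13.3·(0.072932 − 0.018362) = 7.2579 kWh/t
W = W₁ + W₂ = 1.1095 + 7.2579 = 8.3674 kWh/t

W = 8.3674 kWh/t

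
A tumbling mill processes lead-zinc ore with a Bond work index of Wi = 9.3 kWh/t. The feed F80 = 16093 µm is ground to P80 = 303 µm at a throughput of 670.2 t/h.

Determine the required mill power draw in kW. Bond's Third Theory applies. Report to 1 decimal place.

P = 3089.4 kW

W = 10 Wi (P80^-0.5 − F80^-0.5)
W = 10·9.3·(1/√303 − 1/√16093) = 10·9.3·(0.049566) = 4.6096 kWh/t
P_mill = W·ṁ = 4.6096·670.2 = 3089.4 kW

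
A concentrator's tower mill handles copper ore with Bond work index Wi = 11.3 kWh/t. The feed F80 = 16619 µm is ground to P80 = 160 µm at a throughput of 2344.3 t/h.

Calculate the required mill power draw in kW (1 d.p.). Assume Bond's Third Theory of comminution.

P = 18887.8 kW

Bond: W = 10·Wi·(1/√P80 − 1/√F80)
W = 10·11.3·(1/√160 − 1/√16619) = 10·11.3·(0.071300) = 8.0569 kWh/t
P_mill = W·ṁ = 8.0569·2344.3 = 18887.8 kW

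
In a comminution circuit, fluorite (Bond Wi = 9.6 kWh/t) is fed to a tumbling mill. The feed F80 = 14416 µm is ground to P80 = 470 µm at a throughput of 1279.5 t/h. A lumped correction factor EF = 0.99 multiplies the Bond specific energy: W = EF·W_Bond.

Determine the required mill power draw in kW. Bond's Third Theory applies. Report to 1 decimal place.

P = 4596.4 kW

W = 10·Wi·[P80^(−½) − F80^(−½)]
W = 10·9.6·(1/√470 − 1/√14416) = 10·9.6·(0.037798) = 3.6286 kWh/t
Apply correction: 3.6286 × 0.99 = 3.5923 kWh/t
Power = W × throughput = 3.5923 kWh/t × 1279.5 t/h = 4596.4 kW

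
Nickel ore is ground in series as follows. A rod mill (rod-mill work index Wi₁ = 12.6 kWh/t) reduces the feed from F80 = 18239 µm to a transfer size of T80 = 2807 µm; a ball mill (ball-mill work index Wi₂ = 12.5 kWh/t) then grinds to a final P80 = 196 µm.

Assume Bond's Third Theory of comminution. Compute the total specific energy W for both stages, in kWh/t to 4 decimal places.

W = 10 Wi (P80^-0.5 − F80^-0.5)
Stage 1 (18239→2807 µm, Wi₁=12.6): W₁ = 10·12.6·(0.018875 − 0.007405) = 1.4452 kWh/t
Stage 2 (2807→196 µm, Wi₂=12.5): W₂ = 10·12.5·(0.071429 − 0.018875) = 6.5692 kWh/t
W = W₁ + W₂ = 1.4452 + 6.5692 = 8.0145 kWh/t

W = 8.0145 kWh/t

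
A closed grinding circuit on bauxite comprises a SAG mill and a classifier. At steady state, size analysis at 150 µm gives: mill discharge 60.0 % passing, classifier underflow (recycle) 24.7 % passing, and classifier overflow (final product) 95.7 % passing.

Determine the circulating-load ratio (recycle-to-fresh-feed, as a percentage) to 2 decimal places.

CL = 101.13 %

Balance %-passing 150 µm (r = R/F):
Fd + Rd = Ru + Fo ⇒ R/F = (o−d)/(d−u)
r = (95.7 − 60.0)/(60.0 − 24.7) = 35.7/35.3 = 1.0113
CL = 100·r = 101.13 %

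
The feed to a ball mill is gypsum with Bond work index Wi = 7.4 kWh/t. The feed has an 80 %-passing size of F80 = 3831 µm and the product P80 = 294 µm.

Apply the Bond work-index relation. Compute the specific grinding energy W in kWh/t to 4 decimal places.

W = 10 Wi (P80^-0.5 − F80^-0.5)
1/√294 = 0.058321;  1/√3831 = 0.016156
W = 10·7.4·(0.058321 − 0.016156) = 3.1202 kWh/t

W = 3.1202 kWh/t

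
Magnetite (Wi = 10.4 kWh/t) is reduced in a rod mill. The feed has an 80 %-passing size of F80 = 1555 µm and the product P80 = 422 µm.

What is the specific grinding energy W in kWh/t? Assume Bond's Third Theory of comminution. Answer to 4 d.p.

W = 2.4253 kWh/t

W_Bond = 10·Wi·(1/√P₈₀ − 1/√F₈₀)
1/√422 = 0.048679;  1/√1555 = 0.025359
W = 10·10.4·(0.048679 − 0.025359) = 2.4253 kWh/t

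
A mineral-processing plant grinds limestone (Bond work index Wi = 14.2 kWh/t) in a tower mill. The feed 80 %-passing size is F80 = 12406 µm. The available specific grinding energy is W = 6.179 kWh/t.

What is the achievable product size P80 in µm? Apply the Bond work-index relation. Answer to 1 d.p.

W = 10 Wi (P80^-0.5 − F80^-0.5)
P80^-0.5 = F80^-0.5 + W/(10 Wi)
  = 6.1790/(10·14.2) + 1/√12406 = 0.043514 + 0.008978 = 0.052492
P80 = (1/0.052492)² = 19.0505² = 362.92 µm

P80 = 362.9 µm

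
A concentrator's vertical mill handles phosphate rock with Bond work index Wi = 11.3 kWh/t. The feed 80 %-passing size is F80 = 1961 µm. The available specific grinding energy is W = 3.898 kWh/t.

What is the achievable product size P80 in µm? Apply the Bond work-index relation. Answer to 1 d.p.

P80 = 307.0 µm

W = 10 Wi (1/√P80 − 1/√F80)  [Bond]
⇒ 1/√P80 = W/(10·Wi) + 1/√F80
  = 3.8980/(10·11.3) + 1/√1961 = 0.034496 + 0.022582 = 0.057078
P80 = (1/0.057078)² = 17.5200² = 306.95 µm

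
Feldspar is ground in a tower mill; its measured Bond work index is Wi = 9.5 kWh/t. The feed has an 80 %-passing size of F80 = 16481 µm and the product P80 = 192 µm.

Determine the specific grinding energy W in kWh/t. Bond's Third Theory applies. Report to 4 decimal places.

W = 10·Wi·[P80^(−½) − F80^(−½)]
1/√192 = 0.072169;  1/√16481 = 0.007789
W = 10·9.5·(0.072169 − 0.007789) = 6.1160 kWh/t

W = 6.1160 kWh/t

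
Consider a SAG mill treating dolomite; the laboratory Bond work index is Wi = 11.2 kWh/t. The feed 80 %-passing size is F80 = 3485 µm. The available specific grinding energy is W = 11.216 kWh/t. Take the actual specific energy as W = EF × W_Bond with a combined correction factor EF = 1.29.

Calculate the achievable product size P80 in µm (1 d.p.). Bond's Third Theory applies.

W = 10·Wi·[P80^(−½) − F80^(−½)]
W_Bond = W / EF = 11.216 / 1.29 = 8.6946 kWh/t
1/√P80 = 1/√F80 + W_Bond/(10·Wi)
  = 8.6946/(10·11.2) + 1/√3485 = 0.077630 + 0.016939 = 0.094570
P80 = (1/0.094570)² = 10.5742² = 111.81 µm

P80 = 111.8 µm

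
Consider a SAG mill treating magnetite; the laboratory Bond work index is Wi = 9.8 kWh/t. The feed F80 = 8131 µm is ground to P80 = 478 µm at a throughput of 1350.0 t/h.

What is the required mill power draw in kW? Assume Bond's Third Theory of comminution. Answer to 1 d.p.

W = 10·Wi·[P80^(−½) − F80^(−½)]
W = 10·9.8·(1/√478 − 1/√8131) = 10·9.8·(0.034649) = 3.3956 kWh/t
Mill draw = 3.3956 × 1350.0 = 4584.1 kW

P = 4584.1 kW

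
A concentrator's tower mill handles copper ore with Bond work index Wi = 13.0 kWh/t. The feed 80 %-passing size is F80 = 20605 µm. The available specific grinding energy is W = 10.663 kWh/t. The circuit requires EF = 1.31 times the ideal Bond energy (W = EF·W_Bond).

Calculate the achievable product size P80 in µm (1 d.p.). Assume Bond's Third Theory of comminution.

P80 = 206.6 µm

Bond:  W = 10 Wi (1/√P − 1/√F)
W_Bond = W / EF = 10.663 / 1.31 = 8.1397 kWh/t
⇒ 1/√P80 = W_Bond/(10·Wi) + 1/√F80
  = 8.1397/(10·13.0) + 1/√20605 = 0.062613 + 0.006966 = 0.069580
P80 = (1/0.069580)² = 14.3720² = 206.56 µm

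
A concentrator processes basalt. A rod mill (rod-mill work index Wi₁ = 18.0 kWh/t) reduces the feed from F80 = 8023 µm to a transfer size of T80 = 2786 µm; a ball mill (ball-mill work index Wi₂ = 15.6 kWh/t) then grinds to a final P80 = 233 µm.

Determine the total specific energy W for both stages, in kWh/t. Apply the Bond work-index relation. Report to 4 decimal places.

W = 8.6650 kWh/t

W_Bond = 10·Wi·(1/√P₈₀ − 1/√F₈₀)
Stage 1 (8023→2786 µm, Wi₁=18.0): W₁ = 10·18.0·(0.018946 − 0.011164) = 1.4006 kWh/t
Stage 2 (2786→233 µm, Wi₂=15.6): W₂ = 10·15.6·(0.065512 − 0.018946) = 7.2644 kWh/t
W = W₁ + W₂ = 1.4006 + 7.2644 = 8.6650 kWh/t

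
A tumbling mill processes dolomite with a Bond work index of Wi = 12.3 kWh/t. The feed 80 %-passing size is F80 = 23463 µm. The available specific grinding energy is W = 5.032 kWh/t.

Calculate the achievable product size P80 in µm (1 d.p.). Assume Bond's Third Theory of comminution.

P80 = 444.4 µm

W = 10·Wi·[P80^(−½) − F80^(−½)]
P80^-0.5 = F80^-0.5 + W/(10 Wi)
  = 5.0320/(10·12.3) + 1/√23463 = 0.040911 + 0.006528 = 0.047439
P80 = (1/0.047439)² = 21.0797² = 444.35 µm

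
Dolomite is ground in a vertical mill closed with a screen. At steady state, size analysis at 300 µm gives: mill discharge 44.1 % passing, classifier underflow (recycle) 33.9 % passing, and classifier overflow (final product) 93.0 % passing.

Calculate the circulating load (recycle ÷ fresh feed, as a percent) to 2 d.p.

CL = 479.41 %

Two-product formula at 300 µm:
(1+r)·d = r·u + o ⇒ r = (o−d)/(d−u)
r = (93.0 − 44.1)/(44.1 − 33.9) = 48.9/10.2 = 4.7941
CL = 100·r = 479.41 %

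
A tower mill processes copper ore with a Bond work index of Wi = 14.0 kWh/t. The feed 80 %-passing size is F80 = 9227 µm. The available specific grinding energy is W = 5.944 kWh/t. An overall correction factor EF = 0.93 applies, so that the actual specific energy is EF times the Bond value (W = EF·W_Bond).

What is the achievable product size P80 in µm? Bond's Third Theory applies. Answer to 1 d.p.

W = 10·Wi·[P80^(−½) − F80^(−½)]
W_Bond = W / EF = 5.944 / 0.93 = 6.3914 kWh/t
P80^-0.5 = F80^-0.5 + W_Bond/(10 Wi)
  = 6.3914/(10·14.0) + 1/√9227 = 0.045653 + 0.010410 = 0.056063
P80 = (1/0.056063)² = 17.8370² = 318.16 µm

P80 = 318.2 µm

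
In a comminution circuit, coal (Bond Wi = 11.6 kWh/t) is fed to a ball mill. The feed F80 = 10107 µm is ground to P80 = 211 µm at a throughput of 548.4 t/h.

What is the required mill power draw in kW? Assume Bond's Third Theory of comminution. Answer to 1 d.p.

W = 10·Wi·[P80^(−½) − F80^(−½)]
W = 10·11.6·(1/√211 − 1/√10107) = 10·11.6·(0.058896) = 6.8319 kWh/t
P_mill = W·ṁ = 6.8319·548.4 = 3746.6 kW

P = 3746.6 kW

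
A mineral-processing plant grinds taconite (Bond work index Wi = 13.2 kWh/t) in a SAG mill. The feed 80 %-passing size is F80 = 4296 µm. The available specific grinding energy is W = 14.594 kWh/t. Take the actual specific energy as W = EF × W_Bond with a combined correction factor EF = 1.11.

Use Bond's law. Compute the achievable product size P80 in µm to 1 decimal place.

P80 = 75.8 µm

W_Bond = 10·Wi·(1/√P₈₀ − 1/√F₈₀)
W_Bond = W / EF = 14.594 / 1.11 = 13.1477 kWh/t
P80^-0.5 = F80^-0.5 + W_Bond/(10 Wi)
  = 13.1477/(10·13.2) + 1/√4296 = 0.099604 + 0.015257 = 0.114861
P80 = (1/0.114861)² = 8.7062² = 75.80 µm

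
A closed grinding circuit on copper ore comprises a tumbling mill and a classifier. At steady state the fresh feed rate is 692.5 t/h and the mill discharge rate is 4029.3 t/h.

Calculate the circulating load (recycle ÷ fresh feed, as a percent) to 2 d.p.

CL = 481.85 %

M = F + R at steady state, so:
R = M − F = 4029.3 − 692.5 = 3336.8 t/h
CL = 100·R/F = 100·3336.8/692.5 = 481.85 %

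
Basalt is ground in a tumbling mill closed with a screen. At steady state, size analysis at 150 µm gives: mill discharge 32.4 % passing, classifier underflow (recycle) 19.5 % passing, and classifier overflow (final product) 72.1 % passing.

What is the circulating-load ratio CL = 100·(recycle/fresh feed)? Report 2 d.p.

CL = 307.75 %

Two-product formula at 150 µm:
(1+r)d = ru + o → r = (o−d)/(d−u)
r = (72.1 − 32.4)/(32.4 − 19.5) = 39.7/12.9 = 3.0775
CL = 100·r = 307.75 %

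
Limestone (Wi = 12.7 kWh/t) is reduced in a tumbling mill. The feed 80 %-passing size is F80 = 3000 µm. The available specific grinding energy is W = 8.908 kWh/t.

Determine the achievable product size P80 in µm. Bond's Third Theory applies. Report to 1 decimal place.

Bond: W = 10·Wi·(1/√P80 − 1/√F80)
⇒ 1/√P80 = W/(10 Wi) + 1/√F80
  = 8.9080/(10·12.7) + 1/√3000 = 0.070142 + 0.018257 = 0.088399
P80 = (1/0.088399)² = 11.3123² = 127.97 µm

P80 = 128.0 µm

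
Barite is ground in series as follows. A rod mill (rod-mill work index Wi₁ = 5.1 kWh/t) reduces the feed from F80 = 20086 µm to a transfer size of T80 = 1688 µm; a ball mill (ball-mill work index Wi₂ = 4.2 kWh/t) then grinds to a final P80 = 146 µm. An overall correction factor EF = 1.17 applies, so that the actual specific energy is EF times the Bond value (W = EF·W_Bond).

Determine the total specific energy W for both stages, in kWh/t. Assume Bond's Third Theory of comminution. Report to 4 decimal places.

W = 3.9021 kWh/t

W = 10 Wi / √P80 − 10 Wi / √F80
Stage 1 (20086→1688 µm, Wi₁=5.1): W₁ = 10·5.1·(0.024340 − 0.007056) = 0.8815 kWh/t
Stage 2 (1688→146 µm, Wi₂=4.2): W₂ = 10·4.2·(0.082761 − 0.024340) = 2.4537 kWh/t
W = W₁ + W₂ = 0.8815 + 2.4537 = 3.3351 kWh/t
W_actual = 1.17 × 3.3351 = 3.9021 kWh/t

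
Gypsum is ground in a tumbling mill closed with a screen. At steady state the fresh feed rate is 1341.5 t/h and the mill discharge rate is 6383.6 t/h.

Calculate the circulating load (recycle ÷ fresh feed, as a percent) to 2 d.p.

Steady state: M = F + R.
R = M − F = 6383.6 − 1341.5 = 5042.1 t/h
CL = 100·R/F = 100·5042.1/1341.5 = 375.86 %

CL = 375.86 %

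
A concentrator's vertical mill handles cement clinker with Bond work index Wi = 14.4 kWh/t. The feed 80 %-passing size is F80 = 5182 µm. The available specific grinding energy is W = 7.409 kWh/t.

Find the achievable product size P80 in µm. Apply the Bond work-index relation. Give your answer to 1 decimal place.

W = 10 Wi (P80^-0.5 − F80^-0.5)
1/√P80 = 1/√F80 + W/(10·Wi)
  = 7.4090/(10·14.4) + 1/√5182 = 0.051451 + 0.013892 = 0.065343
P80 = (1/0.065343)² = 15.3039² = 234.21 µm

P80 = 234.2 µm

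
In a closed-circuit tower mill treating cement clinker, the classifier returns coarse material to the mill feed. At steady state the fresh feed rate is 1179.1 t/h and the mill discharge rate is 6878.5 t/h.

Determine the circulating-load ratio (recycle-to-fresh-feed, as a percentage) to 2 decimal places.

CL = 483.37 %

Steady state: M = F + R.
R = M − F = 6878.5 − 1179.1 = 5699.4 t/h
CL = 100·R/F = 100·5699.4/1179.1 = 483.37 %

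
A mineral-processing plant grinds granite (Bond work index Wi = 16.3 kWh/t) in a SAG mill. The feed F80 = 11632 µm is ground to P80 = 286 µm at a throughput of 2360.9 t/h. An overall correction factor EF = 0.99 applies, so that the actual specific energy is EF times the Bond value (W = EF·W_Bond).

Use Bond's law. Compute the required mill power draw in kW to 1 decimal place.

W = 10 Wi (P80^-0.5 − F80^-0.5)
W = 10·16.3·(1/√286 − 1/√11632) = 10·16.3·(0.049859) = 8.1271 kWh/t
With EF = 0.99: W = 8.1271·0.99 = 8.0458 kWh/t
P = W·T = 8.0458·2360.9 = 18995.3 kW

P = 18995.3 kW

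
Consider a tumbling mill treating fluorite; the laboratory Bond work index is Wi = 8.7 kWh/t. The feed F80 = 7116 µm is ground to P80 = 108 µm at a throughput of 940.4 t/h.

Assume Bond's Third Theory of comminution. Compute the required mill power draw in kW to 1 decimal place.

P = 6902.8 kW

W = 10 Wi (1/√P80 − 1/√F80)  [Bond]
W = 10·8.7·(1/√108 − 1/√7116) = 10·8.7·(0.084371) = 7.3402 kWh/t
P = W·T = 7.3402·940.4 = 6902.8 kW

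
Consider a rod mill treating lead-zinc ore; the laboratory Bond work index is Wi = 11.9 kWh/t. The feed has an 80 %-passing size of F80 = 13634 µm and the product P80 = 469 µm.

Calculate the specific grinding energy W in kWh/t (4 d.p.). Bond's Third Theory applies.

Bond: W = 10·Wi·(1/√P80 − 1/√F80)
1/√469 = 0.046176;  1/√13634 = 0.008564
W = 10·11.9·(0.046176 − 0.008564) = 4.4758 kWh/t

W = 4.4758 kWh/t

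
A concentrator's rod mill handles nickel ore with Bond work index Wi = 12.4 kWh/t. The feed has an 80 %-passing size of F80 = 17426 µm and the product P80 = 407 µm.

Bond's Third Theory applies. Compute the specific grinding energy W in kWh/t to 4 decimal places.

W = 5.2071 kWh/t

W = 10 Wi (1/√P80 − 1/√F80)  [Bond]
1/√407 = 0.049568;  1/√17426 = 0.007575
W = 10·12.4·(0.049568 − 0.007575) = 5.2071 kWh/t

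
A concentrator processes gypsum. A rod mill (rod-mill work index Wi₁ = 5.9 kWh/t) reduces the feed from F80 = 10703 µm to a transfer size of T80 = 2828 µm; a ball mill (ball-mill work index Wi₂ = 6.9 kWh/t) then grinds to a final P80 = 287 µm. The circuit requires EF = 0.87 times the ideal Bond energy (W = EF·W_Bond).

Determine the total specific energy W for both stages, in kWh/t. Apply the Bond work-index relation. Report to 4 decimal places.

W = 2.8837 kWh/t

W_Bond = 10·Wi·(1/√P₈₀ − 1/√F₈₀)
Stage 1 (10703→2828 µm, Wi₁=5.9): W₁ = 10·5.9·(0.018804 − 0.009666) = 0.5392 kWh/t
Stage 2 (2828→287 µm, Wi₂=6.9): W₂ = 10·6.9·(0.059028 − 0.018804) = 2.7754 kWh/t
W = W₁ + W₂ = 0.5392 + 2.7754 = 3.3146 kWh/t
W_actual = 0.87 × 3.3146 = 2.8837 kWh/t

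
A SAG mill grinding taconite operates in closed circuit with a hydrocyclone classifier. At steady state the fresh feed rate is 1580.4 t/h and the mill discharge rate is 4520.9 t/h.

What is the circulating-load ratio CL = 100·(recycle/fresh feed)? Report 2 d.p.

Discharge = new feed + return, hence
R = M − F = 4520.9 − 1580.4 = 2940.5 t/h
CL = 100·R/F = 100·2940.5/1580.4 = 186.06 %

CL = 186.06 %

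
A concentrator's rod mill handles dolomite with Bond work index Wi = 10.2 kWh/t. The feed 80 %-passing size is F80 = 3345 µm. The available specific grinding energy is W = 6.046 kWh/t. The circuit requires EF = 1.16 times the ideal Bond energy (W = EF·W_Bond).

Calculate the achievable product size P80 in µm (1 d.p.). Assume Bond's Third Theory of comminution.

P80 = 213.8 µm

W = 10 Wi / √P80 − 10 Wi / √F80
W_Bond = W / EF = 6.046 / 1.16 = 5.2121 kWh/t
1/√P80 = 1/√F80 + W_Bond/(10·Wi)
  = 5.2121/(10·10.2) + 1/√3345 = 0.051099 + 0.017290 = 0.068389
P80 = (1/0.068389)² = 14.6222² = 213.81 µm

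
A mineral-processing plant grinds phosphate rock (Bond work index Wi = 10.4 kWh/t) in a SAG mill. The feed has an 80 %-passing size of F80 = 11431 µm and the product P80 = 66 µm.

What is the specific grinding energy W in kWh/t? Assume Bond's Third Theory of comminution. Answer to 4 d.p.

W = 10 Wi (1/√P80 − 1/√F80)  [Bond]
1/√66 = 0.123091;  1/√11431 = 0.009353
W = 10·10.4·(0.123091 − 0.009353) = 11.8288 kWh/t

W = 11.8288 kWh/t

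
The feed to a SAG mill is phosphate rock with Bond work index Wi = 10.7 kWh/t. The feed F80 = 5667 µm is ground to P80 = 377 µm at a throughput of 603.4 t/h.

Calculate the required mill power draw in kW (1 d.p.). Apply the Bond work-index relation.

W = 10·Wi·[P80^(−½) − F80^(−½)]
W = 10·10.7·(1/√377 − 1/√5667) = 10·10.7·(0.038219) = 4.0894 kWh/t
P = W·T = 4.0894·603.4 = 2467.6 kW

P = 2467.6 kW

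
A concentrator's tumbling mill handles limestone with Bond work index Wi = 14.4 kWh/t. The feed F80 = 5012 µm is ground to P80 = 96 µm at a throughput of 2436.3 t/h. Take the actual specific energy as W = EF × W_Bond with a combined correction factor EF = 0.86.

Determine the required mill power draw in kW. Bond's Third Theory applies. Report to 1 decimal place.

Bond: W = 10·Wi·(1/√P80 − 1/√F80)
W = 10·14.4·(1/√96 − 1/√5012) = 10·14.4·(0.087937) = 12.6629 kWh/t
Apply correction: 12.6629 × 0.86 = 10.8901 kWh/t
P_mill = W·ṁ = 10.8901·2436.3 = 26531.6 kW

P = 26531.6 kW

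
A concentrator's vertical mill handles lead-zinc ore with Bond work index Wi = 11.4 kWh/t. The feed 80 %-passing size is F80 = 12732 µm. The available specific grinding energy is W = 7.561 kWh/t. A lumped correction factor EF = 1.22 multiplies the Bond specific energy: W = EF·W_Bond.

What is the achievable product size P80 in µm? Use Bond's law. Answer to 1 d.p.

Bond:  W = 10 Wi (1/√P − 1/√F)
W_Bond = W / EF = 7.561 / 1.22 = 6.1975 kWh/t
⇒ 1/√P80 = W_Bond/(10 Wi) + 1/√F80
  = 6.1975/(10·11.4) + 1/√12732 = 0.054364 + 0.008862 = 0.063227
P80 = (1/0.063227)² = 15.8161² = 250.15 µm

P80 = 250.1 µm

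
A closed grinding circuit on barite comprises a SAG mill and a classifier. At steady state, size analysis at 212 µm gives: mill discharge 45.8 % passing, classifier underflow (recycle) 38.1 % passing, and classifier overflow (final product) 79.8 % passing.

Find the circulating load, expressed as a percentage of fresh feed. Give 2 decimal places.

Two-product formula at 212 µm:
(1+r)d = ru + o → r = (o−d)/(d−u)
r = (79.8 − 45.8)/(45.8 − 38.1) = 34.0/7.7 = 4.4156
CL = 100·r = 441.56 %

CL = 441.56 %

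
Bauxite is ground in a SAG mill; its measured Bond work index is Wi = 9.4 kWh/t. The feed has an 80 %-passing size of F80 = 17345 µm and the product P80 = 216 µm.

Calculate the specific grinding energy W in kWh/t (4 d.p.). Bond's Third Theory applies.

W = 5.6821 kWh/t

Bond:  W = 10 Wi (1/√P − 1/√F)
1/√216 = 0.068041;  1/√17345 = 0.007593
W = 10·9.4·(0.068041 − 0.007593) = 5.6821 kWh/t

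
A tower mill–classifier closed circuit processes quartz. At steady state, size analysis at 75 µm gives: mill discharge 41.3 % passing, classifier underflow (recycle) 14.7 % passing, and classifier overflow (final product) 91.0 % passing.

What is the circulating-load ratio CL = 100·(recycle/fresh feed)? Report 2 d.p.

Mass balance on the −75 µm fraction:
(1+r)d = ru + o → r = (o−d)/(d−u)
r = (91.0 − 41.3)/(41.3 − 14.7) = 49.7/26.6 = 1.8684
CL = 100·r = 186.84 %

CL = 186.84 %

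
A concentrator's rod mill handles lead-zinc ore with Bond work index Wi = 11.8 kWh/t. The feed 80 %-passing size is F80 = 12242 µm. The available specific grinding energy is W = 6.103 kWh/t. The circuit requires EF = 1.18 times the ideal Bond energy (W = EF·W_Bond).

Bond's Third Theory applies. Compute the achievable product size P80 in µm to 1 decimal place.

Bond:  W = 10 Wi (1/√P − 1/√F)
W_Bond = W / EF = 6.103 / 1.18 = 5.1720 kWh/t
P80^(−½) = W_Bond/(10 Wi) + F80^(−½)
  = 5.1720/(10·11.8) + 1/√12242 = 0.043831 + 0.009038 = 0.052869
P80 = (1/0.052869)² = 18.9147² = 357.77 µm

P80 = 357.8 µm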